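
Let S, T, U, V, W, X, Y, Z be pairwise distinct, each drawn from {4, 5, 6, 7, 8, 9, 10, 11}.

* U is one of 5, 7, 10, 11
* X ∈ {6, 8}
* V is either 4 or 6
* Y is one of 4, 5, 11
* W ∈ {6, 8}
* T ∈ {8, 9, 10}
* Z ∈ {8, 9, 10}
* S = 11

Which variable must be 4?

S must be 11 (only option left). Eliminate 11 elsewhere: U, Y.
The 7 still-open variables together cover exactly {4, 5, 6, 7, 8, 9, 10} — 7 values for 7 variables — and 7 appears only in U's list, so U = 7.
Among the 6 still-open variables, 5 fits only Y (and all 6 values in {4, 5, 6, 8, 9, 10} must be used), so Y = 5.
Among the 5 still-open variables, 4 fits only V (and all 5 values in {4, 6, 8, 9, 10} must be used), so V = 4.

V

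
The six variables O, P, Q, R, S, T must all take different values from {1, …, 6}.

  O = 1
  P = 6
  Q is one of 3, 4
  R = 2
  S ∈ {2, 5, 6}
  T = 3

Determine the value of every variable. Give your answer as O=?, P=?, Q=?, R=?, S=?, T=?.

O=1, P=6, Q=4, R=2, S=5, T=3

O must be 1 (only option left).
P has just one choice, so P = 6. Remove 6 from S.
R has just one choice, so R = 2. Strike 2 from S.
S must be 5 (only option left).
T's domain is down to {3}, so T = 3. Strike 3 from Q.
Q's domain is down to {4}, so Q = 4.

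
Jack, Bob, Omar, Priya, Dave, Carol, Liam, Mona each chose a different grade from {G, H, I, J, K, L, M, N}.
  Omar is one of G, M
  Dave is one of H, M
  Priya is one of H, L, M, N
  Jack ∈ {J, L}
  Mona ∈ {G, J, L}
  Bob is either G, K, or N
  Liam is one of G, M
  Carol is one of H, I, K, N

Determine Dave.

The 8 variables together cover exactly {G, H, I, J, K, L, M, N} — 8 values for 8 variables — and I appears only in Carol's list, so Carol = I.
Among the 7 still-open variables, K fits only Bob (and all 7 values in {G, H, J, K, L, M, N} must be used), so Bob = K.
The 6 still-open variables together cover exactly {G, H, J, L, M, N} — 6 values for 6 variables — and N appears only in Priya's list, so Priya = N.
The 5 still-open variables draw from only 5 values {G, H, J, L, M}, so each is used; only Dave can be H, hence Dave = H.

H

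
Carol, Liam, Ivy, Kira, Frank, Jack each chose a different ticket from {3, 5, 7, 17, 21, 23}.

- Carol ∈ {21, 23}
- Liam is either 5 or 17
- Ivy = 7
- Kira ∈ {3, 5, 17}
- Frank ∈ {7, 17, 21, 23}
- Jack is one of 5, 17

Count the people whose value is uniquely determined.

Ivy must be 7 (only option left). Strike 7 from Frank.
The 5 still-open variables draw from only 5 values {3, 5, 17, 21, 23}, so each is used; only Kira can be 3, hence Kira = 3.
Liam and Jack between them cover only {5, 17} — a naked pair. Remove those values from Frank.
Determined: Ivy=7, Kira=3. The other people each still have more than one consistent value. That makes 2.

2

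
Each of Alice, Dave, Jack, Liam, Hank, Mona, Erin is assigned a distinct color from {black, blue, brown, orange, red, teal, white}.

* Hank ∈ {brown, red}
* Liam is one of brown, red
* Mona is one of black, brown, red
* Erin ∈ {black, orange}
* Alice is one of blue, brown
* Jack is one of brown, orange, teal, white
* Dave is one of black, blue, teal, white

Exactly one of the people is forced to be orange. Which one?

Erin

The 2 variables Liam and Hank are confined to {brown, red}, which locks those values in; drop them from Alice, Jack, Mona.
Alice must be blue (only option left). Strike blue from Dave.
Mona has just one choice, so Mona = black. Strike black from Dave, Erin.
So orange goes to Erin.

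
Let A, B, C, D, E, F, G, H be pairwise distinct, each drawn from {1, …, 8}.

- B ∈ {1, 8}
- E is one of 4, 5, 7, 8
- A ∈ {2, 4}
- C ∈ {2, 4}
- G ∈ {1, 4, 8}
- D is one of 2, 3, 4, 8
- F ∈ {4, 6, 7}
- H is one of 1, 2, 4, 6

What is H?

The 8 variables draw from only 8 values {1, 2, 3, 4, 5, 6, 7, 8}, so each is used; only D can be 3, hence D = 3.
The 7 still-open variables draw from only 7 values {1, 2, 4, 5, 6, 7, 8}, so each is used; only E can be 5, hence E = 5.
The 6 still-open variables together cover exactly {1, 2, 4, 6, 7, 8} — 6 values for 6 variables — and 7 appears only in F's list, so F = 7.
The 5 still-open variables draw from only 5 values {1, 2, 4, 6, 8}, so each is used; only H can be 6, hence H = 6.

6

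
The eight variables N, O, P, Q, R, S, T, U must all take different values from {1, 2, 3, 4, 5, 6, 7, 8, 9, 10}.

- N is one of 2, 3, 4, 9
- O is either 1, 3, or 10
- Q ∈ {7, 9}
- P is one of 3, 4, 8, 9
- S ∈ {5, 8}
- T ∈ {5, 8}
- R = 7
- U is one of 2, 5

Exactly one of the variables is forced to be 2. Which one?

R has just one choice, so R = 7. Remove 7 from Q.
Q has just one choice, so Q = 9. Eliminate 9 elsewhere: N, P.
The 2 variables S and T are confined to {5, 8}, which locks those values in; drop them from P, U.
So 2 goes to U.

U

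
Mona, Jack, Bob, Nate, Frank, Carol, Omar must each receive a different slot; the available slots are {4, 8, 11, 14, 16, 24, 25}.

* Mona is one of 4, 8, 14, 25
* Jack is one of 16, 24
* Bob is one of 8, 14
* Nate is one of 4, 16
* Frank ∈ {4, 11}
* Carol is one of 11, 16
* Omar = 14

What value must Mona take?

25

Omar must be 14 (only option left). Strike 14 from Mona, Bob.
Bob must be 8 (only option left). Eliminate 8 elsewhere: Mona.
The 5 still-open variables together cover exactly {4, 11, 16, 24, 25} — 5 values for 5 variables — and 24 appears only in Jack's list, so Jack = 24.
The 4 still-open variables together cover exactly {4, 11, 16, 25} — 4 values for 4 variables — and 25 appears only in Mona's list, so Mona = 25.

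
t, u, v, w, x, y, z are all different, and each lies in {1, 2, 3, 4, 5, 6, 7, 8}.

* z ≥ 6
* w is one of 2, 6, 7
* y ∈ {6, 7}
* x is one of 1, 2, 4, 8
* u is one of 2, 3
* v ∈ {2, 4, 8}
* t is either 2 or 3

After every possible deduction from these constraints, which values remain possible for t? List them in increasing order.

2, 3

The 7 variables together cover exactly {1, 2, 3, 4, 6, 7, 8} — 7 values for 7 variables — and 1 appears only in x's list, so x = 1.
Among the 6 still-open variables, 4 fits only v (and all 6 values in {2, 3, 4, 6, 7, 8} must be used), so v = 4.
Among the 5 still-open variables, 8 fits only z (and all 5 values in {2, 3, 6, 7, 8} must be used), so z = 8.
t and u share exactly the 2 values {2, 3}; by pigeonhole those values go to them, so strike 2, 3 from w.
No further eliminations apply; t can still be any of 2, 3.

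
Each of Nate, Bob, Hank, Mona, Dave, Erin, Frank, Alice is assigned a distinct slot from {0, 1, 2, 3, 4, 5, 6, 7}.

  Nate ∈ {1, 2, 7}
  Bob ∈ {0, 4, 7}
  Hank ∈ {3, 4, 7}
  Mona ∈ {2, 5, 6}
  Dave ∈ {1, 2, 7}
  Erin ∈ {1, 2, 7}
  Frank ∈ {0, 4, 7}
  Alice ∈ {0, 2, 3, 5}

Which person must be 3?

Hank

Among the 8 variables, 6 fits only Mona (and all 8 values in {0, 1, 2, 3, 4, 5, 6, 7} must be used), so Mona = 6.
The 7 still-open variables draw from only 7 values {0, 1, 2, 3, 4, 5, 7}, so each is used; only Alice can be 5, hence Alice = 5.
The 6 still-open variables together cover exactly {0, 1, 2, 3, 4, 7} — 6 values for 6 variables — and 3 appears only in Hank's list, so Hank = 3.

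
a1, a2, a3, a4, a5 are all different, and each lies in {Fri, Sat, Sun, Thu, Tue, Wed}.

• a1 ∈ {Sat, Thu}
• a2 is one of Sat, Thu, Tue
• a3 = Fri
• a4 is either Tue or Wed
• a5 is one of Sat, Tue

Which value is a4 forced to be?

Wed

a3 has just one choice, so a3 = Fri.
The 4 still-open variables draw from only 4 values {Sat, Thu, Tue, Wed}, so each is used; only a4 can be Wed, hence a4 = Wed.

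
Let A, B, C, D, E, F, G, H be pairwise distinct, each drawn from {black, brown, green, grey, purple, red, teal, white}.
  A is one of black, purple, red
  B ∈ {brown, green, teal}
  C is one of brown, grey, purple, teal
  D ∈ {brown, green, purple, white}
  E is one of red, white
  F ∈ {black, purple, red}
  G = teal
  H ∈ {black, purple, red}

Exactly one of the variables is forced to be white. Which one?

G's domain is down to {teal}, so G = teal. Strike teal from B, C.
Among the 7 still-open variables, grey fits only C (and all 7 values in {black, brown, green, grey, purple, red, white} must be used), so C = grey.
A, F, H between them cover only {black, purple, red} — a naked triple. Remove those values from D, E.
So white goes to E.

E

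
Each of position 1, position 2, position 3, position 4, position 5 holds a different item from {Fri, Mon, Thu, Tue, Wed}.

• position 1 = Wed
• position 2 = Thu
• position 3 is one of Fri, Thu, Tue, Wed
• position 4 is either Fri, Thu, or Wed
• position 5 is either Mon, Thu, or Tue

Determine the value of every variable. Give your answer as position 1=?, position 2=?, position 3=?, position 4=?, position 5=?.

position 1 must be Wed (only option left). Remove Wed from position 3, position 4.
position 2's domain is down to {Thu}, so position 2 = Thu. Remove Thu from position 3, position 4, position 5.
That leaves position 4 = Fri. Remove Fri from position 3.
position 3's domain is down to {Tue}, so position 3 = Tue. So position 5 can't be Tue.
That leaves position 5 = Mon.

position 1=Wed, position 2=Thu, position 3=Tue, position 4=Fri, position 5=Mon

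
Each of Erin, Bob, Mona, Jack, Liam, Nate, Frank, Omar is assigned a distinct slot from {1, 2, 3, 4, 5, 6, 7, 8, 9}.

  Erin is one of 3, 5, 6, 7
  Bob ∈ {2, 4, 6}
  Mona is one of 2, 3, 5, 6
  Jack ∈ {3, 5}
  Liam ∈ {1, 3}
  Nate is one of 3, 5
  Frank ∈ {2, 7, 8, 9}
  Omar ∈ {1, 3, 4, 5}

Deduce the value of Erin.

7

Jack and Nate between them cover only {3, 5} — a naked pair. Remove those values from Erin, Mona, Liam, Omar.
Liam must be 1 (only option left). Eliminate 1 elsewhere: Omar.
Omar must be 4 (only option left). Strike 4 from Bob.
Bob and Mona between them cover only {2, 6} — a naked pair. Remove those values from Erin, Frank.
So Erin = 7.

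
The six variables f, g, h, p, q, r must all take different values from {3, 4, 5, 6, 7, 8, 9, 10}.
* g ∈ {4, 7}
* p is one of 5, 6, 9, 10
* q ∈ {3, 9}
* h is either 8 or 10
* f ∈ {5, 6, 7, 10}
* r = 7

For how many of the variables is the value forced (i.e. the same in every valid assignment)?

r's domain is down to {7}, so r = 7. Strike 7 from f, g.
That leaves g = 4.
Determined: g=4, r=7. The other variables each still have more than one consistent value. That makes 2.

2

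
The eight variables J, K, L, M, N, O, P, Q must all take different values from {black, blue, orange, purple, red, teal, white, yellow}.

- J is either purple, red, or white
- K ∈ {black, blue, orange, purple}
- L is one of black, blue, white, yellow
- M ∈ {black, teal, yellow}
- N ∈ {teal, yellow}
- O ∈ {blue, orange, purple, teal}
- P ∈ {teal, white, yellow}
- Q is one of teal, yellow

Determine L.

The 8 variables draw from only 8 values {black, blue, orange, purple, red, teal, white, yellow}, so each is used; only J can be red, hence J = red.
The 2 variables N and Q are confined to {teal, yellow}, which locks those values in; drop them from L, M, O, P.
M has just one choice, so M = black. So K, L can't be black.
P must be white (only option left). So L can't be white.
So L = blue.

blue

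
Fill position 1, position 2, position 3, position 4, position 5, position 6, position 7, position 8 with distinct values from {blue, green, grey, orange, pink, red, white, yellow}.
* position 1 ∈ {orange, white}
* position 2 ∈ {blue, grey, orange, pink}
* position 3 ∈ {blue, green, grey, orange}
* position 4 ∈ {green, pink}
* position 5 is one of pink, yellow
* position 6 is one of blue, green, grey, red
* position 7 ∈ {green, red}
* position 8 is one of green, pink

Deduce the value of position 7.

red

Among the 8 variables, white fits only position 1 (and all 8 values in {blue, green, grey, orange, pink, red, white, yellow} must be used), so position 1 = white.
Among the 7 still-open variables, yellow fits only position 5 (and all 7 values in {blue, green, grey, orange, pink, red, yellow} must be used), so position 5 = yellow.
The 2 variables position 4 and position 8 are confined to {green, pink}, which locks those values in; drop them from position 2, position 3, position 6, position 7.
So position 7 = red.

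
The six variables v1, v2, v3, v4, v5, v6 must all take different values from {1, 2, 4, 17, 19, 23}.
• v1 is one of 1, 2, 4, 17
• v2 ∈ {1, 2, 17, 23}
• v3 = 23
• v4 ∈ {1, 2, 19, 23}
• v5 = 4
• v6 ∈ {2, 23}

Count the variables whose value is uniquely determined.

v3 has just one choice, so v3 = 23. So v2, v4, v6 can't be 23.
That leaves v5 = 4. Strike 4 from v1.
That leaves v6 = 2. So v1, v2, v4 can't be 2.
The 3 still-open variables draw from only 3 values {1, 17, 19}, so each is used; only v4 can be 19, hence v4 = 19.
Determined: v3=23, v4=19, v5=4, v6=2. The other variables each still have more than one consistent value. That makes 4.

4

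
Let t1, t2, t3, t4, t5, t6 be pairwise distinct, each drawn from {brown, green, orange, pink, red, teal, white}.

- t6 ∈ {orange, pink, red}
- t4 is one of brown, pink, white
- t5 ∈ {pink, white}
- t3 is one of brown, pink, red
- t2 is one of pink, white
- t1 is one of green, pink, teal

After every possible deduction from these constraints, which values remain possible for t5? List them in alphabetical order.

t2 and t5 between them cover only {pink, white} — a naked pair. Remove those values from t1, t3, t4, t6.
t4 has just one choice, so t4 = brown. Remove brown from t3.
t3 has just one choice, so t3 = red. Strike red from t6.
t6's domain is down to {orange}, so t6 = orange.
No further eliminations apply; t5 can still be any of pink, white.

pink, white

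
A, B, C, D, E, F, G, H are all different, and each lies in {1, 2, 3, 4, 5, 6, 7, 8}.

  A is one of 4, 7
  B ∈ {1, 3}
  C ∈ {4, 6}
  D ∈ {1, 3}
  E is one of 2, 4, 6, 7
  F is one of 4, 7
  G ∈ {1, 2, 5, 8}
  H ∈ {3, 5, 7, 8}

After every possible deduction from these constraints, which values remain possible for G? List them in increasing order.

The 2 variables A and F are confined to {4, 7}, which locks those values in; drop them from C, E, H.
C's domain is down to {6}, so C = 6. So E can't be 6.
E must be 2 (only option left). Eliminate 2 elsewhere: G.
The 2 variables B and D are confined to {1, 3}, which locks those values in; drop them from G, H.
No further eliminations apply; G can still be any of 5, 8.

5, 8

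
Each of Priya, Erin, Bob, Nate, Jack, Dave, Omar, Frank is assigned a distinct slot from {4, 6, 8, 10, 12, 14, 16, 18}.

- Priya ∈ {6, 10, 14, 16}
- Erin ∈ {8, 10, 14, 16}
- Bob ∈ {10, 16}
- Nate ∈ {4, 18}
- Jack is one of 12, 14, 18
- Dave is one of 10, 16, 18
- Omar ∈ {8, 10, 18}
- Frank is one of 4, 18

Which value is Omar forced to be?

The 8 variables together cover exactly {4, 6, 8, 10, 12, 14, 16, 18} — 8 values for 8 variables — and 6 appears only in Priya's list, so Priya = 6.
The 7 still-open variables together cover exactly {4, 8, 10, 12, 14, 16, 18} — 7 values for 7 variables — and 12 appears only in Jack's list, so Jack = 12.
The 6 still-open variables draw from only 6 values {4, 8, 10, 14, 16, 18}, so each is used; only Erin can be 14, hence Erin = 14.
Among the 5 still-open variables, 8 fits only Omar (and all 5 values in {4, 8, 10, 16, 18} must be used), so Omar = 8.

8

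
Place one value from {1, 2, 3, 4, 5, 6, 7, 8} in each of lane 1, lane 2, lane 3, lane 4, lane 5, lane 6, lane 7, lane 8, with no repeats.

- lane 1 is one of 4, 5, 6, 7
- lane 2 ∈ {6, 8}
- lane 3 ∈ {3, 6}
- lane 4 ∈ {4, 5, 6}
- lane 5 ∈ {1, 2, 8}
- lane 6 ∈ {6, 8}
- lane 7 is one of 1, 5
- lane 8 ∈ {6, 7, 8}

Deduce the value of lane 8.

The 8 variables together cover exactly {1, 2, 3, 4, 5, 6, 7, 8} — 8 values for 8 variables — and 2 appears only in lane 5's list, so lane 5 = 2.
Among the 7 still-open variables, 1 fits only lane 7 (and all 7 values in {1, 3, 4, 5, 6, 7, 8} must be used), so lane 7 = 1.
The 6 still-open variables draw from only 6 values {3, 4, 5, 6, 7, 8}, so each is used; only lane 3 can be 3, hence lane 3 = 3.
lane 2 and lane 6 share exactly the 2 values {6, 8}; by pigeonhole those values go to them, so strike 6, 8 from lane 1, lane 4, lane 8.
So lane 8 = 7.

7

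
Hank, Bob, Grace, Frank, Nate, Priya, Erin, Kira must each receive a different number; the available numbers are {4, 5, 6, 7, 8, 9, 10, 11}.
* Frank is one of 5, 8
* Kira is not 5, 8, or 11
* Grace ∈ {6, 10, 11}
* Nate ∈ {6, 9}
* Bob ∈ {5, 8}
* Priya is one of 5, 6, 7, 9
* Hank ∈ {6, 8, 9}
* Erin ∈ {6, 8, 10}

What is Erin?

Among the 8 variables, 4 fits only Kira (and all 8 values in {4, 5, 6, 7, 8, 9, 10, 11} must be used), so Kira = 4.
The 7 still-open variables together cover exactly {5, 6, 7, 8, 9, 10, 11} — 7 values for 7 variables — and 7 appears only in Priya's list, so Priya = 7.
The 6 still-open variables draw from only 6 values {5, 6, 8, 9, 10, 11}, so each is used; only Grace can be 11, hence Grace = 11.
The 5 still-open variables draw from only 5 values {5, 6, 8, 9, 10}, so each is used; only Erin can be 10, hence Erin = 10.

10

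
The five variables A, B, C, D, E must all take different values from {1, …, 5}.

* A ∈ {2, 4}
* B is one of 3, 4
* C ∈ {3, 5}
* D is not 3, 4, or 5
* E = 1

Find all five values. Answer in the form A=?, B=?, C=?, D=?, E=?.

E's domain is down to {1}, so E = 1. Strike 1 from D.
D must be 2 (only option left). So A can't be 2.
A has just one choice, so A = 4. Strike 4 from B.
B must be 3 (only option left). So C can't be 3.
C's domain is down to {5}, so C = 5.

A=4, B=3, C=5, D=2, E=1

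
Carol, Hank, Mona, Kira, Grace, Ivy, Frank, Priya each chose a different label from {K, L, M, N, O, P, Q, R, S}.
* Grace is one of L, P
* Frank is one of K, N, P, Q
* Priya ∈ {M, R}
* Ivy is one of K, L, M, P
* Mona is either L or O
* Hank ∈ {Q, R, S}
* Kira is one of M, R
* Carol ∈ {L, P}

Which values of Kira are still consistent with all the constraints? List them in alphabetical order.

The 2 variables Carol and Grace are confined to {L, P}, which locks those values in; drop them from Mona, Ivy, Frank.
Mona has just one choice, so Mona = O.
Kira and Priya between them cover only {M, R} — a naked pair. Remove those values from Hank, Ivy.
That leaves Ivy = K. Eliminate K elsewhere: Frank.
No further eliminations apply; Kira can still be any of M, R.

M, R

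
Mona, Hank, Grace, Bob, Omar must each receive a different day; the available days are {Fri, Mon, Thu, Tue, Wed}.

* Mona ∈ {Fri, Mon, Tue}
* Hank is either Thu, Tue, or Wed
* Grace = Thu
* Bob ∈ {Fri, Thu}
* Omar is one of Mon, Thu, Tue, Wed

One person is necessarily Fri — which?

Grace's domain is down to {Thu}, so Grace = Thu. Strike Thu from Hank, Bob, Omar.
So Fri goes to Bob.

Bob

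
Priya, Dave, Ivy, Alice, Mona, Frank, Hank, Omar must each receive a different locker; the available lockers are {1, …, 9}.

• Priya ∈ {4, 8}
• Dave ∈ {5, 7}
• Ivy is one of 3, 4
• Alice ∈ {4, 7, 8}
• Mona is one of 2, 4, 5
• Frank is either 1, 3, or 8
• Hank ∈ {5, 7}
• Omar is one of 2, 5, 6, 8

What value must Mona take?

2

Among the 8 variables, 1 fits only Frank (and all 8 values in {1, 2, 3, 4, 5, 6, 7, 8} must be used), so Frank = 1.
The 7 still-open variables draw from only 7 values {2, 3, 4, 5, 6, 7, 8}, so each is used; only Ivy can be 3, hence Ivy = 3.
The 6 still-open variables draw from only 6 values {2, 4, 5, 6, 7, 8}, so each is used; only Omar can be 6, hence Omar = 6.
The 5 still-open variables together cover exactly {2, 4, 5, 7, 8} — 5 values for 5 variables — and 2 appears only in Mona's list, so Mona = 2.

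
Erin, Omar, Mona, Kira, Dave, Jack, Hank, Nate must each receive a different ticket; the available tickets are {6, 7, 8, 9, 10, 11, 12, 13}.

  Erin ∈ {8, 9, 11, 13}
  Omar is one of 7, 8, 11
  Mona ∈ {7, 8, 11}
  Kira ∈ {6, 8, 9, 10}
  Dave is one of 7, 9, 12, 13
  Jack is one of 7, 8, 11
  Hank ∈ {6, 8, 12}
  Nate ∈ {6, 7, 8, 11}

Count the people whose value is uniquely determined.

The 8 variables draw from only 8 values {6, 7, 8, 9, 10, 11, 12, 13}, so each is used; only Kira can be 10, hence Kira = 10.
Omar, Mona, Jack share exactly the 3 values {7, 8, 11}; by pigeonhole those values go to them, so strike 7, 8, 11 from Erin, Dave, Hank, Nate.
That leaves Nate = 6. Strike 6 from Hank.
Hank must be 12 (only option left). So Dave can't be 12.
Determined: Kira=10, Hank=12, Nate=6. The other people each still have more than one consistent value. That makes 3.

3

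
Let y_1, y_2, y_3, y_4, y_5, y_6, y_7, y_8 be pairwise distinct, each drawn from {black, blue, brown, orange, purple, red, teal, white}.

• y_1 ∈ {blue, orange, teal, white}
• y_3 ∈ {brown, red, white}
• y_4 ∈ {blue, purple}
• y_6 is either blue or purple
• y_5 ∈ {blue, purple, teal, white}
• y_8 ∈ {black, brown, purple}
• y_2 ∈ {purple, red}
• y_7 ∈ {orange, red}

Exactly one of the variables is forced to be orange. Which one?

y_7

The 8 variables draw from only 8 values {black, blue, brown, orange, purple, red, teal, white}, so each is used; only y_8 can be black, hence y_8 = black.
The 7 still-open variables together cover exactly {blue, brown, orange, purple, red, teal, white} — 7 values for 7 variables — and brown appears only in y_3's list, so y_3 = brown.
y_4 and y_6 share exactly the 2 values {blue, purple}; by pigeonhole those values go to them, so strike blue, purple from y_1, y_2, y_5.
That leaves y_2 = red. Remove red from y_7.
So orange goes to y_7.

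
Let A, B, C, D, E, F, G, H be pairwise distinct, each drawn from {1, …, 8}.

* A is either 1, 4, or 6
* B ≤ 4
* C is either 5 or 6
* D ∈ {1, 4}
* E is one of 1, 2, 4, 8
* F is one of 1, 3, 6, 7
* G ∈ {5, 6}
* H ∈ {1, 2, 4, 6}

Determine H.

2

The 8 variables draw from only 8 values {1, 2, 3, 4, 5, 6, 7, 8}, so each is used; only F can be 7, hence F = 7.
The 7 still-open variables draw from only 7 values {1, 2, 3, 4, 5, 6, 8}, so each is used; only B can be 3, hence B = 3.
Among the 6 still-open variables, 8 fits only E (and all 6 values in {1, 2, 4, 5, 6, 8} must be used), so E = 8.
The 5 still-open variables together cover exactly {1, 2, 4, 5, 6} — 5 values for 5 variables — and 2 appears only in H's list, so H = 2.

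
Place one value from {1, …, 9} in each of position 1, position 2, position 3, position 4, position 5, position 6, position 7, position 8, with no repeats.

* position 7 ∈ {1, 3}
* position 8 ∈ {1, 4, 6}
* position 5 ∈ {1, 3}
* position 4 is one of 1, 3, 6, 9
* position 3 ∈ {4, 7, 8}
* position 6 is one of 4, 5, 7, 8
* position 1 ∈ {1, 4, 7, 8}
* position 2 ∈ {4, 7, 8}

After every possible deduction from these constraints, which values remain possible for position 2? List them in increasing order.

The 8 variables together cover exactly {1, 3, 4, 5, 6, 7, 8, 9} — 8 values for 8 variables — and 5 appears only in position 6's list, so position 6 = 5.
The 7 still-open variables together cover exactly {1, 3, 4, 6, 7, 8, 9} — 7 values for 7 variables — and 9 appears only in position 4's list, so position 4 = 9.
Among the 6 still-open variables, 6 fits only position 8 (and all 6 values in {1, 3, 4, 6, 7, 8} must be used), so position 8 = 6.
position 5 and position 7 share exactly the 2 values {1, 3}; by pigeonhole those values go to them, so strike 1, 3 from position 1.
No further eliminations apply; position 2 can still be any of 4, 7, 8.

4, 7, 8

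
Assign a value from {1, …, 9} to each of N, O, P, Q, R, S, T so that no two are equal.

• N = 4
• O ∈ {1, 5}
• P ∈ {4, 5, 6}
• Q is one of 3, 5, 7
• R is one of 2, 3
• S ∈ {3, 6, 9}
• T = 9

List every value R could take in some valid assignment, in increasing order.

2, 3

N's domain is down to {4}, so N = 4. So P can't be 4.
T has just one choice, so T = 9. Eliminate 9 elsewhere: S.
No further eliminations apply; R can still be any of 2, 3.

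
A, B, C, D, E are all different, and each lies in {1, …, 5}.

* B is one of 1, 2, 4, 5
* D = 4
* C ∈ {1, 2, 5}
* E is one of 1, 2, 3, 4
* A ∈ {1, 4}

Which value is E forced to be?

3

D's domain is down to {4}, so D = 4. Strike 4 from A, B, E.
A has just one choice, so A = 1. Remove 1 from B, C, E.
Among the 3 still-open variables, 3 fits only E (and all 3 values in {2, 3, 5} must be used), so E = 3.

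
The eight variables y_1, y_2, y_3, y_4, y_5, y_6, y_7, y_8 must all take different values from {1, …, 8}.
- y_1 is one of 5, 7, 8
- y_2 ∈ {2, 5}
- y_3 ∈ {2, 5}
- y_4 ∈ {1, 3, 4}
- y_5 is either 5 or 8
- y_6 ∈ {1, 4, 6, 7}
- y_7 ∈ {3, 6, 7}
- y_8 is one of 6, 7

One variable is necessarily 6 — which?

y_8

The 2 variables y_2 and y_3 are confined to {2, 5}, which locks those values in; drop them from y_1, y_5.
y_5 must be 8 (only option left). Strike 8 from y_1.
y_1 has just one choice, so y_1 = 7. Eliminate 7 elsewhere: y_6, y_7, y_8.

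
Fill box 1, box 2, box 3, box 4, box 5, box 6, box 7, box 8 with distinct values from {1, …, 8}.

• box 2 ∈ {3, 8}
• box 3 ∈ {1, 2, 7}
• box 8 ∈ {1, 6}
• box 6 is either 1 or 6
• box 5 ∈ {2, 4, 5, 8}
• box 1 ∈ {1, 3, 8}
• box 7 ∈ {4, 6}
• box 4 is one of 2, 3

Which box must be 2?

The 8 variables draw from only 8 values {1, 2, 3, 4, 5, 6, 7, 8}, so each is used; only box 5 can be 5, hence box 5 = 5.
Among the 7 still-open variables, 4 fits only box 7 (and all 7 values in {1, 2, 3, 4, 6, 7, 8} must be used), so box 7 = 4.
The 6 still-open variables draw from only 6 values {1, 2, 3, 6, 7, 8}, so each is used; only box 3 can be 7, hence box 3 = 7.
The 5 still-open variables draw from only 5 values {1, 2, 3, 6, 8}, so each is used; only box 4 can be 2, hence box 4 = 2.

box 4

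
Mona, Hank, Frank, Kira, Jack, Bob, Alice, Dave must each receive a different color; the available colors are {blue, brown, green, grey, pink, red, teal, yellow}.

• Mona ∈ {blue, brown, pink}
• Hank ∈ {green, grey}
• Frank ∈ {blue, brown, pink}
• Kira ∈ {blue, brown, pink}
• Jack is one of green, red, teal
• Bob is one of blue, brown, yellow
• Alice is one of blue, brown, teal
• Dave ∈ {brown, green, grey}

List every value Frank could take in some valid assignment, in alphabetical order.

blue, brown, pink

The 8 variables draw from only 8 values {blue, brown, green, grey, pink, red, teal, yellow}, so each is used; only Jack can be red, hence Jack = red.
The 7 still-open variables together cover exactly {blue, brown, green, grey, pink, teal, yellow} — 7 values for 7 variables — and teal appears only in Alice's list, so Alice = teal.
The 6 still-open variables together cover exactly {blue, brown, green, grey, pink, yellow} — 6 values for 6 variables — and yellow appears only in Bob's list, so Bob = yellow.
Mona, Frank, Kira share exactly the 3 values {blue, brown, pink}; by pigeonhole those values go to them, so strike blue, brown, pink from Dave.
No further eliminations apply; Frank can still be any of blue, brown, pink.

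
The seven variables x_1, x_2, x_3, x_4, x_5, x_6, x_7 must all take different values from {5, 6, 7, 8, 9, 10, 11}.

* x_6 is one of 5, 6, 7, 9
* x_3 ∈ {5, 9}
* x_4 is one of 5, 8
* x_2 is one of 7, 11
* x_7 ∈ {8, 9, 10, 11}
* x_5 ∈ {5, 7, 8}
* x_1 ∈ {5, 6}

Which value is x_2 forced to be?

The 7 variables draw from only 7 values {5, 6, 7, 8, 9, 10, 11}, so each is used; only x_7 can be 10, hence x_7 = 10.
The 6 still-open variables draw from only 6 values {5, 6, 7, 8, 9, 11}, so each is used; only x_2 can be 11, hence x_2 = 11.

11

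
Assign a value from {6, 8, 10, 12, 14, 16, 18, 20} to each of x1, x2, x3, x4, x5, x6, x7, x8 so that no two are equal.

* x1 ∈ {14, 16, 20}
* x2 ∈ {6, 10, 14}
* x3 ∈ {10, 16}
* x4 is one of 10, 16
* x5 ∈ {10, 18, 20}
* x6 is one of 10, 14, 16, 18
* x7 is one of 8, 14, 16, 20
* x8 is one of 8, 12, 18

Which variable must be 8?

x7

Among the 8 variables, 6 fits only x2 (and all 8 values in {6, 8, 10, 12, 14, 16, 18, 20} must be used), so x2 = 6.
Among the 7 still-open variables, 12 fits only x8 (and all 7 values in {8, 10, 12, 14, 16, 18, 20} must be used), so x8 = 12.
Among the 6 still-open variables, 8 fits only x7 (and all 6 values in {8, 10, 14, 16, 18, 20} must be used), so x7 = 8.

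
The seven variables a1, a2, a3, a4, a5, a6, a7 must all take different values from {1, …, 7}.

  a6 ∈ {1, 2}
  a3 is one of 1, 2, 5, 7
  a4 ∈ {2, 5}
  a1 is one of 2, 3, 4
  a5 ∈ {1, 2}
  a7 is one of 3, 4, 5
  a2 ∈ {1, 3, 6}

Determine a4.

Among the 7 variables, 6 fits only a2 (and all 7 values in {1, 2, 3, 4, 5, 6, 7} must be used), so a2 = 6.
Among the 6 still-open variables, 7 fits only a3 (and all 6 values in {1, 2, 3, 4, 5, 7} must be used), so a3 = 7.
The 2 variables a5 and a6 are confined to {1, 2}, which locks those values in; drop them from a1, a4.
So a4 = 5.

5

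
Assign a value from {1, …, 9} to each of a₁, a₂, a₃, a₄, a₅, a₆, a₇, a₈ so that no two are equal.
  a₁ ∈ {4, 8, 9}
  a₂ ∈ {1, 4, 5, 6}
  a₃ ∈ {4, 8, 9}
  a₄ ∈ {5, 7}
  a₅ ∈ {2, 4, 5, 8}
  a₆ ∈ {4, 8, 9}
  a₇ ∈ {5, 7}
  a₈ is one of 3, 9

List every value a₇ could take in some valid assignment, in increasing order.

The 2 variables a₄ and a₇ are confined to {5, 7}, which locks those values in; drop them from a₂, a₅.
a₁, a₃, a₆ share exactly the 3 values {4, 8, 9}; by pigeonhole those values go to them, so strike 4, 8, 9 from a₂, a₅, a₈.
That leaves a₅ = 2.
a₈ must be 3 (only option left).
No further eliminations apply; a₇ can still be any of 5, 7.

5, 7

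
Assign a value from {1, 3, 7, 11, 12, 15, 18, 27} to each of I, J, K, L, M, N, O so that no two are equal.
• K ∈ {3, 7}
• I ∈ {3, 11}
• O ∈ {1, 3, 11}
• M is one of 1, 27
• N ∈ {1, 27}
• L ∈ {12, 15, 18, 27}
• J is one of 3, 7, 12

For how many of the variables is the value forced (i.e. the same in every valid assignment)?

2

M and N between them cover only {1, 27} — a naked pair. Remove those values from L, O.
I and O between them cover only {3, 11} — a naked pair. Remove those values from J, K.
K must be 7 (only option left). Eliminate 7 elsewhere: J.
J must be 12 (only option left). So L can't be 12.
Determined: J=12, K=7. The other variables each still have more than one consistent value. That makes 2.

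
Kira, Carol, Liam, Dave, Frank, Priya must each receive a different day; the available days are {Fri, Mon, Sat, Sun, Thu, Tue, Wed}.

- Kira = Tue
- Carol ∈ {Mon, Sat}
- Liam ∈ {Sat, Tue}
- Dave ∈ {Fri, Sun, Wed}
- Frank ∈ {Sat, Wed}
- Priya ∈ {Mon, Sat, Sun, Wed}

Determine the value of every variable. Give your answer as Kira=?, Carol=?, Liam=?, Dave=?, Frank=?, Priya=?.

Kira=Tue, Carol=Mon, Liam=Sat, Dave=Fri, Frank=Wed, Priya=Sun

Kira must be Tue (only option left). Remove Tue from Liam.
That leaves Liam = Sat. Remove Sat from Carol, Frank, Priya.
Frank's domain is down to {Wed}, so Frank = Wed. Eliminate Wed elsewhere: Dave, Priya.
Carol's domain is down to {Mon}, so Carol = Mon. Eliminate Mon elsewhere: Priya.
Priya must be Sun (only option left). Remove Sun from Dave.
That leaves Dave = Fri.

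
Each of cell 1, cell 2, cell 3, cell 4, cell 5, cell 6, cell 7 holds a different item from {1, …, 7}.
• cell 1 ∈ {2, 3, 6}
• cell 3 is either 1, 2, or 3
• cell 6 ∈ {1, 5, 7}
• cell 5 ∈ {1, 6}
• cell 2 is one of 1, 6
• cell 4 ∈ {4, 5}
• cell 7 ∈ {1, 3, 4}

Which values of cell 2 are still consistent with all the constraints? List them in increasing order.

1, 6

The 7 variables together cover exactly {1, 2, 3, 4, 5, 6, 7} — 7 values for 7 variables — and 7 appears only in cell 6's list, so cell 6 = 7.
Among the 6 still-open variables, 5 fits only cell 4 (and all 6 values in {1, 2, 3, 4, 5, 6} must be used), so cell 4 = 5.
The 5 still-open variables together cover exactly {1, 2, 3, 4, 6} — 5 values for 5 variables — and 4 appears only in cell 7's list, so cell 7 = 4.
The 2 variables cell 2 and cell 5 are confined to {1, 6}, which locks those values in; drop them from cell 1, cell 3.
No further eliminations apply; cell 2 can still be any of 1, 6.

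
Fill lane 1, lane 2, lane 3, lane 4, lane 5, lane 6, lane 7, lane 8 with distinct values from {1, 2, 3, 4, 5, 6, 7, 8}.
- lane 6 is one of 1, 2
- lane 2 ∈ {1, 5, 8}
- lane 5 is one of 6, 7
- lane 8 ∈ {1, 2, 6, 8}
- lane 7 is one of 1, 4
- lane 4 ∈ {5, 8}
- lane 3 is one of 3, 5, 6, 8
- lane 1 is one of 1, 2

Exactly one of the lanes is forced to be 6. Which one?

Among the 8 variables, 3 fits only lane 3 (and all 8 values in {1, 2, 3, 4, 5, 6, 7, 8} must be used), so lane 3 = 3.
The 7 still-open variables together cover exactly {1, 2, 4, 5, 6, 7, 8} — 7 values for 7 variables — and 4 appears only in lane 7's list, so lane 7 = 4.
The 6 still-open variables draw from only 6 values {1, 2, 5, 6, 7, 8}, so each is used; only lane 5 can be 7, hence lane 5 = 7.
The 5 still-open variables together cover exactly {1, 2, 5, 6, 8} — 5 values for 5 variables — and 6 appears only in lane 8's list, so lane 8 = 6.

lane 8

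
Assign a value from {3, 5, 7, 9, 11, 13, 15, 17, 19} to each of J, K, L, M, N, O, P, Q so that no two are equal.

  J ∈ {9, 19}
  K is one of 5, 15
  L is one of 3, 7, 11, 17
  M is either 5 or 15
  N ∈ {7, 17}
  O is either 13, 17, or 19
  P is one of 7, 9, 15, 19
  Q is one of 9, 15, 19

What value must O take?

K and M between them cover only {5, 15} — a naked pair. Remove those values from P, Q.
J and Q share exactly the 2 values {9, 19}; by pigeonhole those values go to them, so strike 9, 19 from O, P.
P's domain is down to {7}, so P = 7. Strike 7 from L, N.
N's domain is down to {17}, so N = 17. So L, O can't be 17.
So O = 13.

13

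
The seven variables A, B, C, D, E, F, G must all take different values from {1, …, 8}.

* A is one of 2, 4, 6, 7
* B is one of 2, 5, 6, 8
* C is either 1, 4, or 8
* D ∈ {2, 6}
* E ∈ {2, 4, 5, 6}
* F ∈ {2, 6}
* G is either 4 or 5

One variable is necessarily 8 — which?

The 7 variables draw from only 7 values {1, 2, 4, 5, 6, 7, 8}, so each is used; only C can be 1, hence C = 1.
The 6 still-open variables draw from only 6 values {2, 4, 5, 6, 7, 8}, so each is used; only A can be 7, hence A = 7.
Among the 5 still-open variables, 8 fits only B (and all 5 values in {2, 4, 5, 6, 8} must be used), so B = 8.

B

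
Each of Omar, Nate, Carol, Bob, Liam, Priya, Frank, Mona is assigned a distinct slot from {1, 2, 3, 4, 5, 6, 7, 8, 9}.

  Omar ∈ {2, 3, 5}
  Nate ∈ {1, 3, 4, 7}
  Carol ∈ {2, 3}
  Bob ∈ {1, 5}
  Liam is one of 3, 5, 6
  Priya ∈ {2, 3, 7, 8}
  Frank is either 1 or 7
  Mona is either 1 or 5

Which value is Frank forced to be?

7

The 8 variables draw from only 8 values {1, 2, 3, 4, 5, 6, 7, 8}, so each is used; only Nate can be 4, hence Nate = 4.
Among the 7 still-open variables, 6 fits only Liam (and all 7 values in {1, 2, 3, 5, 6, 7, 8} must be used), so Liam = 6.
The 6 still-open variables draw from only 6 values {1, 2, 3, 5, 7, 8}, so each is used; only Priya can be 8, hence Priya = 8.
The 5 still-open variables draw from only 5 values {1, 2, 3, 5, 7}, so each is used; only Frank can be 7, hence Frank = 7.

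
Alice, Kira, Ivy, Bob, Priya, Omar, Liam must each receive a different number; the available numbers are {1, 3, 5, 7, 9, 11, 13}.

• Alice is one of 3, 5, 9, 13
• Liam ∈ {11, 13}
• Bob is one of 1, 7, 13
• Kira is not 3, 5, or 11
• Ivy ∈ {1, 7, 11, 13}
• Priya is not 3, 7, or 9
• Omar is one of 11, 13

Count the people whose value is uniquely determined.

3

The 7 variables together cover exactly {1, 3, 5, 7, 9, 11, 13} — 7 values for 7 variables — and 3 appears only in Alice's list, so Alice = 3.
The 6 still-open variables together cover exactly {1, 5, 7, 9, 11, 13} — 6 values for 6 variables — and 5 appears only in Priya's list, so Priya = 5.
The 5 still-open variables draw from only 5 values {1, 7, 9, 11, 13}, so each is used; only Kira can be 9, hence Kira = 9.
Omar and Liam between them cover only {11, 13} — a naked pair. Remove those values from Ivy, Bob.
Determined: Alice=3, Kira=9, Priya=5. The other people each still have more than one consistent value. That makes 3.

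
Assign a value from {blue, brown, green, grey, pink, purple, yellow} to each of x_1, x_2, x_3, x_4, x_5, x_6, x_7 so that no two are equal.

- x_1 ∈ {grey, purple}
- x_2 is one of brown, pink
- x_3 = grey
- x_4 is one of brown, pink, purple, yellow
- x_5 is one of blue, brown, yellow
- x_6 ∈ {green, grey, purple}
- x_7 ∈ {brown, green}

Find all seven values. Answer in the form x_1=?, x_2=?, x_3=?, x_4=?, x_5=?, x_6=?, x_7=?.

x_1=purple, x_2=pink, x_3=grey, x_4=yellow, x_5=blue, x_6=green, x_7=brown

x_3 must be grey (only option left). Eliminate grey elsewhere: x_1, x_6.
x_1's domain is down to {purple}, so x_1 = purple. Remove purple from x_4, x_6.
That leaves x_6 = green. So x_7 can't be green.
x_7's domain is down to {brown}, so x_7 = brown. So x_2, x_4, x_5 can't be brown.
x_2 must be pink (only option left). Remove pink from x_4.
x_4 must be yellow (only option left). Strike yellow from x_5.
That leaves x_5 = blue.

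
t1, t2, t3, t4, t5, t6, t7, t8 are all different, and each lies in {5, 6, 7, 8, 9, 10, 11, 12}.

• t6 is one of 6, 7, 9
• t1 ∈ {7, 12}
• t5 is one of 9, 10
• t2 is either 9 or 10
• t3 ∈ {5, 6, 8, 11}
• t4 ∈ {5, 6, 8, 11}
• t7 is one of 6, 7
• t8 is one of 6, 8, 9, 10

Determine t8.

The 8 variables together cover exactly {5, 6, 7, 8, 9, 10, 11, 12} — 8 values for 8 variables — and 12 appears only in t1's list, so t1 = 12.
t2 and t5 between them cover only {9, 10} — a naked pair. Remove those values from t6, t8.
t6 and t7 share exactly the 2 values {6, 7}; by pigeonhole those values go to them, so strike 6, 7 from t3, t4, t8.
So t8 = 8.

8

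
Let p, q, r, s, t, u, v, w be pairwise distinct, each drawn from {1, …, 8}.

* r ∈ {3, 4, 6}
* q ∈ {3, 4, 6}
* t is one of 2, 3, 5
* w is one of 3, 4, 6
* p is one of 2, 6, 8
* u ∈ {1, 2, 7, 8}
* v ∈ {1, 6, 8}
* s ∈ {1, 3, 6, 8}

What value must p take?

2

The 8 variables together cover exactly {1, 2, 3, 4, 5, 6, 7, 8} — 8 values for 8 variables — and 5 appears only in t's list, so t = 5.
Among the 7 still-open variables, 7 fits only u (and all 7 values in {1, 2, 3, 4, 6, 7, 8} must be used), so u = 7.
The 6 still-open variables together cover exactly {1, 2, 3, 4, 6, 8} — 6 values for 6 variables — and 2 appears only in p's list, so p = 2.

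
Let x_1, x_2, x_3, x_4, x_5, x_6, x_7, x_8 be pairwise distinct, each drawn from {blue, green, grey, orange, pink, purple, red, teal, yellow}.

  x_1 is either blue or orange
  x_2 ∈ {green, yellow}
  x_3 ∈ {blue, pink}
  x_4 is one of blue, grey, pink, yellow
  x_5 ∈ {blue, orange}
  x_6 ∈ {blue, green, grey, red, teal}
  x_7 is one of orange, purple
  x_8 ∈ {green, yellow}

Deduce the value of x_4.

The 2 variables x_1 and x_5 are confined to {blue, orange}, which locks those values in; drop them from x_3, x_4, x_6, x_7.
That leaves x_3 = pink. Remove pink from x_4.
x_7 has just one choice, so x_7 = purple.
The 2 variables x_2 and x_8 are confined to {green, yellow}, which locks those values in; drop them from x_4, x_6.
So x_4 = grey.

grey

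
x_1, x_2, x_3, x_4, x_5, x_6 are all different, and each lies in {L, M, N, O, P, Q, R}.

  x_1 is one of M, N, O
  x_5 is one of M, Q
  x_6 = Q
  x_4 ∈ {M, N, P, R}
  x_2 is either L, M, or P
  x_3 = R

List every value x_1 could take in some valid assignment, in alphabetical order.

x_3 has just one choice, so x_3 = R. Eliminate R elsewhere: x_4.
x_6 must be Q (only option left). Remove Q from x_5.
x_5 has just one choice, so x_5 = M. Strike M from x_1, x_2, x_4.
No further eliminations apply; x_1 can still be any of N, O.

N, O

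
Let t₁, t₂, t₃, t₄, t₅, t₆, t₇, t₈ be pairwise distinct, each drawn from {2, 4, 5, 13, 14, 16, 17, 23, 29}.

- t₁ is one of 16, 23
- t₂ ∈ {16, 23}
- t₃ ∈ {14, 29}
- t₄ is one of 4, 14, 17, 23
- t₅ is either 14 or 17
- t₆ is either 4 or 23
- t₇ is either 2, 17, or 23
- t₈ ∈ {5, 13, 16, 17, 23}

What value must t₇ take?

2

t₁ and t₂ share exactly the 2 values {16, 23}; by pigeonhole those values go to them, so strike 16, 23 from t₄, t₆, t₇, t₈.
t₆'s domain is down to {4}, so t₆ = 4. So t₄ can't be 4.
The 2 variables t₄ and t₅ are confined to {14, 17}, which locks those values in; drop them from t₃, t₇, t₈.
So t₇ = 2.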